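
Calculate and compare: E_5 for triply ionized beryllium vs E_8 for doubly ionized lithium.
Be³⁺ at n = 5 (E = -8.71 eV)

Using E_n = -13.6057 Z² / n² eV:

Be³⁺ (Z = 4) at n = 5:
E = -13.6057 × 4² / 5² = -13.6057 × 16 / 25 = -8.70765 eV

Li²⁺ (Z = 3) at n = 8:
E = -13.6057 × 3² / 8² = -13.6057 × 9 / 64 = -1.91330 eV

Since -8.70765 eV < -1.91330 eV,
Be³⁺ at n = 5 is more tightly bound (requires more energy to ionize).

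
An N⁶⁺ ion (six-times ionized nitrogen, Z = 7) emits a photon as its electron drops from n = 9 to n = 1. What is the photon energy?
658.449 eV

The energy levels are E_n = -13.6057 Z² eV / n².

Energy at n = 9: E_9 = -13.6057 × 7² / 9² = -8.230609 eV
Energy at n = 1: E_1 = -13.6057 × 7² / 1² = -666.679300 eV

For emission (electron falling to lower state), the photon energy is:
E_photon = E_9 - E_1 = |-8.230609 - (-666.679300)|
E_photon = 658.449 eV

This energy is carried away by the emitted photon.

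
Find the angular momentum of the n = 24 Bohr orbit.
2.531e-33 J·s (or 24ℏ)

In the Bohr model, angular momentum is quantized:
L = nℏ

where ℏ = h/(2π) = 1.05457e-34 J·s

For n = 24:
L = 24 × 1.05457e-34 J·s
L = 2.531e-33 J·s

This can also be written as L = 24ℏ.
The angular momentum is an integer multiple of the reduced Planck constant.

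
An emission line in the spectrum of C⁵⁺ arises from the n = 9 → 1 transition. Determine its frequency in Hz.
1.170e+17 Hz

First, find the transition energy:
E_9 = -13.6057 × 6² / 9² = -6.046978 eV
E_1 = -13.6057 × 6² / 1² = -489.805200 eV
|ΔE| = |E_1 - E_9| = 483.758222 eV

Convert to Joules: E = 483.758222 eV × (1.602177 × 10⁻¹⁹ J/eV) = 7.75066e-17 J

Using E = hf:
f = E/h = 7.75066e-17 J / (6.62607 × 10⁻³⁴ J·s)
f = 1.170e+17 Hz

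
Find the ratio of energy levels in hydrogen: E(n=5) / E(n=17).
11.560000

Using E_n = -13.6057 Z² / n² eV with Z = 1:

E_5 = -13.6057 / 5² = -13.6057 / 25 = -0.544228000000 eV
E_17 = -13.6057 / 17² = -13.6057 / 289 = -0.047078546713 eV

The ratio is:
E_5/E_17 = (-0.544228000000) / (-0.047078546713)
E_5/E_17 = (-13.6057/25) / (-13.6057/289)
E_5/E_17 = 289/25
E_5/E_17 = 11.560000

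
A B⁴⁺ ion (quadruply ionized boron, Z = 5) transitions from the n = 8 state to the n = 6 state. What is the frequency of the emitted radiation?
9.9952e+14 Hz

First, find the transition energy:
E_8 = -13.6057 × 5² / 8² = -5.3147266 eV
E_6 = -13.6057 × 5² / 6² = -9.4484028 eV
|ΔE| = |E_6 - E_8| = 4.1336762 eV

Convert to Joules: E = 4.1336762 eV × (1.602177 × 10⁻¹⁹ J/eV) = 6.622881e-19 J

Using E = hf:
f = E/h = 6.622881e-19 J / (6.62607 × 10⁻³⁴ J·s)
f = 9.9952e+14 Hz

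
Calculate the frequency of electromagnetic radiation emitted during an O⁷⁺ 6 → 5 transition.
2.57e+15 Hz

First, find the transition energy:
E_6 = -13.6057 × 8² / 6² = -24.18791111 eV
E_5 = -13.6057 × 8² / 5² = -34.83059200 eV
|ΔE| = |E_5 - E_6| = 10.64268089 eV

Convert to Joules: E = 10.64268089 eV × (1.602177 × 10⁻¹⁹ J/eV) = 1.7051e-18 J

Using E = hf:
f = E/h = 1.7051e-18 J / (6.62607 × 10⁻³⁴ J·s)
f = 2.57e+15 Hz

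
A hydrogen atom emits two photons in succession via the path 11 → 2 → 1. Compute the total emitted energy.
13.4933 eV

The energy levels of hydrogen are E_n = -13.6057 / n² eV.

First transition (11 → 2):
ΔE₁ = |E_2 - E_11|
ΔE₁ = |-3.4014250000 - (-0.1124438017)| = 3.2889812 eV

Second transition (2 → 1):
ΔE₂ = |E_1 - E_2|
ΔE₂ = |-13.6057000000 - (-3.4014250000)| = 10.2042750 eV

Total energy released:
E_total = ΔE₁ + ΔE₂ = 3.2889812 + 10.2042750 = 13.4933 eV

Note: This equals the direct transition 11 → 1: 13.4933 eV ✓
Energy is conserved regardless of the path taken.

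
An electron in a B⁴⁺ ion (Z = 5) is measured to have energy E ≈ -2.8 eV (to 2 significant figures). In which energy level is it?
n = 11

The exact energy levels follow E_n = -13.6057 Z² / n² eV with Z = 5.

The measured value (-2.8 eV) is reported to only 2 significant figures, so we must test candidate n values and see which one matches to that precision.

Candidate energies:
  n = 9:  E = -13.6057 × 5² / 9² = -4.19929 eV
  n = 10:  E = -13.6057 × 5² / 10² = -3.40143 eV
  n = 11:  E = -13.6057 × 5² / 11² = -2.81110 eV  ← matches
  n = 12:  E = -13.6057 × 5² / 12² = -2.36210 eV
  n = 13:  E = -13.6057 × 5² / 13² = -2.01268 eV

Checking against the measurement of -2.8 eV (2 sig figs), only n = 11 agrees:
E_11 = -2.81110 eV, which rounds to -2.8 eV ✓

Therefore n = 11.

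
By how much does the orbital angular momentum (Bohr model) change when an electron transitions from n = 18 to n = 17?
1.0546e-34 J·s (or 1ℏ)

In the Bohr model, L_n = nℏ where ℏ = 1.054572e-34 J·s.

L_18 = 18ℏ = 1.898230e-33 J·s
L_17 = 17ℏ = 1.792772e-33 J·s

ΔL = L_18 - L_17 = (18 - 17)ℏ = 1ℏ
ΔL = 1 × 1.054572e-34 J·s = 1.0546e-34 J·s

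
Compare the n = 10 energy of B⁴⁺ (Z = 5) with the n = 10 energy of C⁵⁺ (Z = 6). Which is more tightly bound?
C⁵⁺ at n = 10 (E = -4.89805 eV)

Using E_n = -13.6057 Z² / n² eV:

B⁴⁺ (Z = 5) at n = 10:
E = -13.6057 × 5² / 10² = -13.6057 × 25 / 100 = -3.40142500 eV

C⁵⁺ (Z = 6) at n = 10:
E = -13.6057 × 6² / 10² = -13.6057 × 36 / 100 = -4.89805200 eV

Since -4.89805200 eV < -3.40142500 eV,
C⁵⁺ at n = 10 is more tightly bound (requires more energy to ionize).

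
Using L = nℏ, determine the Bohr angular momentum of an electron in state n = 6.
6.32743e-34 J·s (or 6ℏ)

In the Bohr model, angular momentum is quantized:
L = nℏ

where ℏ = h/(2π) = 1.0545718e-34 J·s

For n = 6:
L = 6 × 1.0545718e-34 J·s
L = 6.32743e-34 J·s

This can also be written as L = 6ℏ.
The angular momentum is an integer multiple of the reduced Planck constant.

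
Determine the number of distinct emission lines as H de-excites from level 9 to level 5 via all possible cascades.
10

The electron can occupy levels n = 5, 6, ..., 9 during de-excitation — that is m = 9 - 5 + 1 = 5 distinct levels.

The number of distinct spectral lines equals the number of ways to choose 2 of these m levels (each pair gives one possible emission transition):

Number of lines = m(m-1)/2 = 5×4/2 = 10

These correspond to all possible transitions between the 5 levels:
9 → 8, 9 → 7, 9 → 6, 9 → 5, 8 → 7, 8 → 6, 8 → 5, 7 → 6...

Each transition produces a photon with a unique energy (and thus wavelength). This count does not depend on Z.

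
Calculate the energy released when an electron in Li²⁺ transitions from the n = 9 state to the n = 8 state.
0.4016 eV

The energy levels are E_n = -13.6057 Z² eV / n².

Energy at n = 9: E_9 = -13.6057 × 3² / 9² = -1.5117444 eV
Energy at n = 8: E_8 = -13.6057 × 3² / 8² = -1.9133016 eV

For emission (electron falling to lower state), the photon energy is:
E_photon = E_9 - E_8 = |-1.5117444 - (-1.9133016)|
E_photon = 0.4016 eV

This energy is carried away by the emitted photon.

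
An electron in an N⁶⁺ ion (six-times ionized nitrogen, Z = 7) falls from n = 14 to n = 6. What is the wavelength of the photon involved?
82.01 nm

First, find the transition energy using E_n = -13.6057 Z² / n² eV:
E_14 = -13.6057 × 7² / 14² = -3.4014 eV
E_6 = -13.6057 × 7² / 6² = -18.5189 eV

Photon energy: |ΔE| = |E_6 - E_14| = 15.1175 eV

Convert to wavelength using E = hc/λ with hc = 1239.84 eV·nm:
λ = hc/E = 1239.84 eV·nm / 15.1175 eV
λ = 82.01 nm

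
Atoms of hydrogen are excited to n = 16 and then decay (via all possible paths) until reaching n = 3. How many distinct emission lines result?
91

The electron can occupy levels n = 3, 4, ..., 16 during de-excitation — that is m = 16 - 3 + 1 = 14 distinct levels.

The number of distinct spectral lines equals the number of ways to choose 2 of these m levels (each pair gives one possible emission transition):

Number of lines = m(m-1)/2 = 14×13/2 = 91

These correspond to all possible transitions between the 14 levels:
16 → 15, 16 → 14, 16 → 13, 16 → 12, 16 → 11, 16 → 10, 16 → 9, 16 → 8...

Each transition produces a photon with a unique energy (and thus wavelength). This count does not depend on Z.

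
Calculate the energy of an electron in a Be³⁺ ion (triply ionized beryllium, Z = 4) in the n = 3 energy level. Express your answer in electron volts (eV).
-24.1879 eV

The energy levels of a hydrogen-like atom are given by:
E_n = -13.6057 Z² / n² eV  (with Z = 4 for Be³⁺)

For n = 3:
E_3 = -13.6057 × 4² / 3²
E_3 = -13.6057 × 16 / 9
E_3 = -24.1879 eV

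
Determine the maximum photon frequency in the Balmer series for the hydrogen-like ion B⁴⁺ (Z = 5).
2.056e+16 Hz

The series limit corresponds to the transition from n = ∞ to n = 2.
This is the highest energy (shortest wavelength) transition in the Balmer series.

E_∞ = 0 eV
E_2 = -13.6057 × 5² / 2² = -85.035625 eV

Energy at series limit:
ΔE = E_∞ - E_2 = 0 - (-85.035625) = 85.035625 eV
E = 85.035625 eV × (1.602177 × 10⁻¹⁹ J/eV) = 1.36242e-17 J
f = E/h = 1.36242e-17 J / (6.62607 × 10⁻³⁴ J·s) = 2.056e+16 Hz

This energy equals the ionization energy from the n = 2 state of B⁴⁺.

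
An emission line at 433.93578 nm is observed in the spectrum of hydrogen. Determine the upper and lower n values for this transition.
n = 5 → n = 2

First, find the photon energy from the wavelength (hc = 1239.84 eV·nm):
E = hc/λ = 1239.84 eV·nm / 433.93578 nm = 2.8571970 eV

The energy levels of hydrogen satisfy E_n = -13.6057 / n² eV, so an emission n_i → n_f releases
ΔE = 13.6057 × (1/n_f² − 1/n_i²) eV.

Setting ΔE equal to the photon energy:
1/n_f² − 1/n_i² = 2.8571970 / 13.6057 = 0.21000000

Since 1/n_i² must be positive, we need 1/n_f² > 0.21000000, i.e. n_f ≤ 2. For each allowed n_f, solve n_i = (1/n_f² − 0.21000000)^(−1/2) and check whether it is a whole number:
  n_f = 1: 1/n_i² = 1.00000000 − 0.21000000 = 0.79000000 → n_i = 1.125  (not an integer) ✗
  n_f = 2: 1/n_i² = 0.25000000 − 0.21000000 = 0.04000000 → n_i = 5.000  → integer, n_i = 5 ✓

Only n_f = 2 gives an integer upper level, n_i = 5.

The transition is from n = 5 to n = 2 (emission).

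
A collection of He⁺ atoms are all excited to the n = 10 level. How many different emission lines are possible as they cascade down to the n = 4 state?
21

The electron can occupy levels n = 4, 5, ..., 10 during de-excitation — that is m = 10 - 4 + 1 = 7 distinct levels.

The number of distinct spectral lines equals the number of ways to choose 2 of these m levels (each pair gives one possible emission transition):

Number of lines = m(m-1)/2 = 7×6/2 = 21

These correspond to all possible transitions between the 7 levels:
10 → 9, 10 → 8, 10 → 7, 10 → 6, 10 → 5, 10 → 4, 9 → 8, 9 → 7...

Each transition produces a photon with a unique energy (and thus wavelength). This count does not depend on Z.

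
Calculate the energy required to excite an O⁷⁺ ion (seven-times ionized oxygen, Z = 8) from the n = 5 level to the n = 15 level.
30.96 eV

The energy levels of a hydrogen-like atom are E_n = -13.6057 Z² eV / n².

Energy at n = 5: E_5 = -13.6057 × 8² / 5² = -34.83059 eV
Energy at n = 15: E_15 = -13.6057 × 8² / 15² = -3.87007 eV

The excitation energy is the difference:
ΔE = E_15 - E_5
ΔE = -3.87007 - (-34.83059)
ΔE = 30.96 eV

Since this is positive, energy must be absorbed (photon absorption).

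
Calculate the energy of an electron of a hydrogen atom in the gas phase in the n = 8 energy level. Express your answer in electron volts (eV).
-0.212589 eV

The energy levels of a hydrogen-like atom are given by:
E_n = -13.6057 eV / n²

For n = 8:
E_8 = -13.6057 eV / 8²
E_8 = -13.6057 eV / 64
E_8 = -0.212589 eV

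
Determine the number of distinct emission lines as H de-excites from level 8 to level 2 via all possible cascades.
21

The electron can occupy levels n = 2, 3, ..., 8 during de-excitation — that is m = 8 - 2 + 1 = 7 distinct levels.

The number of distinct spectral lines equals the number of ways to choose 2 of these m levels (each pair gives one possible emission transition):

Number of lines = m(m-1)/2 = 7×6/2 = 21

These correspond to all possible transitions between the 7 levels:
8 → 7, 8 → 6, 8 → 5, 8 → 4, 8 → 3, 8 → 2, 7 → 6, 7 → 5...

Each transition produces a photon with a unique energy (and thus wavelength). This count does not depend on Z.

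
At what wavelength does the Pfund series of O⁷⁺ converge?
35.596 nm

The series limit corresponds to the transition from n = ∞ to n = 5.
This is the highest energy (shortest wavelength) transition in the Pfund series.

E_∞ = 0 eV
E_5 = -13.6057 × 8² / 5² = -34.83059 eV

Energy at series limit:
ΔE = E_∞ - E_5 = 0 - (-34.83059) = 34.83059 eV
λ = hc/E = 1239.84 eV·nm / 34.83059 eV = 35.596 nm

This energy equals the ionization energy from the n = 5 state of O⁷⁺.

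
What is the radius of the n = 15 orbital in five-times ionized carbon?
1.98441 nm (or 19.84415 Å)

The Bohr radius formula is:
r_n = n² a₀ / Z

where a₀ = 0.05291772 nm is the Bohr radius.

For C⁵⁺ (Z = 6) at n = 15:
r_15 = 15² × 0.05291772 nm / 6
r_15 = 225 × 0.05291772 nm / 6
r_15 = 11.906487 nm / 6
r_15 = 1.98441 nm

The electron orbits at approximately 1.98441 nm from the nucleus.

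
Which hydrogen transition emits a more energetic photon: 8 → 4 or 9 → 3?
9 → 3

Calculate the energy for each transition:

Transition 8 → 4:
ΔE₁ = |E_4 - E_8| = |-13.6057/4² - (-13.6057/8²)|
ΔE₁ = |-0.85035625 - (-0.21258906)| = 0.63777 eV

Transition 9 → 3:
ΔE₂ = |E_3 - E_9| = |-13.6057/3² - (-13.6057/9²)|
ΔE₂ = |-1.51174444 - (-0.16797160)| = 1.34377 eV

Since 1.34377 eV > 0.63777 eV, the transition 9 → 3 emits the more energetic photon.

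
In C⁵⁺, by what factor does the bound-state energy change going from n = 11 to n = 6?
3.361

Using E_n = -13.6057 Z² / n² eV with Z = 6:

E_6 = -13.6057 × 6² / 6² = -489.8052 / 36 = -13.605700000 eV
E_11 = -13.6057 × 6² / 11² = -489.8052 / 121 = -4.047976860 eV

The ratio is:
E_6/E_11 = (-13.605700000) / (-4.047976860)
E_6/E_11 = (-489.8052/36) / (-489.8052/121)
E_6/E_11 = 121/36
E_6/E_11 = 3.361
(Note: the Z² factors cancel in the ratio.)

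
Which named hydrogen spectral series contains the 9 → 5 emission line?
Pfund series

The spectral series in hydrogen are named based on the final (lower) energy level:
- Lyman series: n_final = 1 (ultraviolet)
- Balmer series: n_final = 2 (visible/near-UV)
- Paschen series: n_final = 3 (infrared)
- Brackett series: n_final = 4 (infrared)
- Pfund series: n_final = 5 (far infrared)

Since this transition ends at n = 5, it belongs to the Pfund series.

For reference, this 9 → 5 line has photon energy
ΔE = 13.6057 eV × (1/5² - 1/9²) = 0.37625639506 eV,
corresponding to wavelength λ = hc/ΔE = 1239.84 eV·nm / 0.37625639506 eV = 3295.19981 nm in the far infrared region.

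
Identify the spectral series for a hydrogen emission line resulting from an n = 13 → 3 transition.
Paschen series

The spectral series in hydrogen are named based on the final (lower) energy level:
- Lyman series: n_final = 1 (ultraviolet)
- Balmer series: n_final = 2 (visible/near-UV)
- Paschen series: n_final = 3 (infrared)
- Brackett series: n_final = 4 (infrared)
- Pfund series: n_final = 5 (far infrared)

Since this transition ends at n = 3, it belongs to the Paschen series.

For reference, this 13 → 3 line has photon energy
ΔE = 13.6057 eV × (1/3² - 1/13²) = 1.4312373439 eV,
corresponding to wavelength λ = hc/ΔE = 1239.84 eV·nm / 1.4312373439 eV = 866.271416 nm in the infrared region.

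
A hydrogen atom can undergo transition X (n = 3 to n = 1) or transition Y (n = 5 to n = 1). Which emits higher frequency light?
5 → 1

Calculate the energy for each transition:

Transition 3 → 1:
ΔE₁ = |E_1 - E_3| = |-13.6057/1² - (-13.6057/3²)|
ΔE₁ = |-13.605700000000 - (-1.511744444444)| = 12.093955556 eV

Transition 5 → 1:
ΔE₂ = |E_1 - E_5| = |-13.6057/1² - (-13.6057/5²)|
ΔE₂ = |-13.605700000000 - (-0.544228000000)| = 13.061472000 eV

Since 13.061472000 eV > 12.093955556 eV, the transition 5 → 1 emits the more energetic photon.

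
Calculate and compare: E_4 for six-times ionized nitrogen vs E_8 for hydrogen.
N⁶⁺ at n = 4 (E = -41.667 eV)

Using E_n = -13.6057 Z² / n² eV:

N⁶⁺ (Z = 7) at n = 4:
E = -13.6057 × 7² / 4² = -13.6057 × 49 / 16 = -41.667456 eV

H (Z = 1) at n = 8:
E = -13.6057 × 1² / 8² = -13.6057 × 1 / 64 = -0.212589 eV

Since -41.667456 eV < -0.212589 eV,
N⁶⁺ at n = 4 is more tightly bound (requires more energy to ionize).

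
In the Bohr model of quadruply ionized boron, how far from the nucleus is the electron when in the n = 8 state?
0.6773 nm (or 6.7735 Å)

The Bohr radius formula is:
r_n = n² a₀ / Z

where a₀ = 0.0529177 nm is the Bohr radius.

For B⁴⁺ (Z = 5) at n = 8:
r_8 = 8² × 0.0529177 nm / 5
r_8 = 64 × 0.0529177 nm / 5
r_8 = 3.38673 nm / 5
r_8 = 0.6773 nm

The electron orbits at approximately 0.6773 nm from the nucleus.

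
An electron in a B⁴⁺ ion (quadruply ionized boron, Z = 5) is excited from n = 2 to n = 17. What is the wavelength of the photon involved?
14.785 nm

First, find the transition energy using E_n = -13.6057 Z² / n² eV:
E_2 = -13.6057 × 5² / 2² = -85.03563 eV
E_17 = -13.6057 × 5² / 17² = -1.17696 eV

Photon energy: |ΔE| = |E_17 - E_2| = 83.85867 eV

Convert to wavelength using E = hc/λ with hc = 1239.84 eV·nm:
λ = hc/E = 1239.84 eV·nm / 83.85867 eV
λ = 14.785 nm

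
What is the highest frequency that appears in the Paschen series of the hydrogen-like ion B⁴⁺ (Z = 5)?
9.13846e+15 Hz

The series limit corresponds to the transition from n = ∞ to n = 3.
This is the highest energy (shortest wavelength) transition in the Paschen series.

E_∞ = 0 eV
E_3 = -13.6057 × 5² / 3² = -37.7936111 eV

Energy at series limit:
ΔE = E_∞ - E_3 = 0 - (-37.7936111) = 37.7936111 eV
E = 37.7936111 eV × (1.602177 × 10⁻¹⁹ J/eV) = 6.0552054e-18 J
f = E/h = 6.0552054e-18 J / (6.62607 × 10⁻³⁴ J·s) = 9.13846e+15 Hz

This energy equals the ionization energy from the n = 3 state of B⁴⁺.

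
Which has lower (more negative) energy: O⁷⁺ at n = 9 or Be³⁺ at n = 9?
O⁷⁺ at n = 9 (E = -10.750 eV)

Using E_n = -13.6057 Z² / n² eV:

O⁷⁺ (Z = 8) at n = 9:
E = -13.6057 × 8² / 9² = -13.6057 × 64 / 81 = -10.750183 eV

Be³⁺ (Z = 4) at n = 9:
E = -13.6057 × 4² / 9² = -13.6057 × 16 / 81 = -2.687546 eV

Since -10.750183 eV < -2.687546 eV,
O⁷⁺ at n = 9 is more tightly bound (requires more energy to ionize).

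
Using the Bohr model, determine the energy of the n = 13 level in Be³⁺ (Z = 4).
-1.2881 eV

For hydrogen-like ions, the energy levels scale with Z²:
E_n = -13.6057 Z² / n² eV

For Be³⁺ (Z = 4) at n = 13:
E_13 = -13.6057 × 4² / 13²
E_13 = -13.6057 × 16 / 169
E_13 = -217.6912 / 169
E_13 = -1.2881 eV

The energy is 16 times more negative than hydrogen at the same n due to the stronger nuclear charge.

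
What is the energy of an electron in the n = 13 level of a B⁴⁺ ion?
-2.0127 eV

For hydrogen-like ions, the energy levels scale with Z²:
E_n = -13.6057 Z² / n² eV

For B⁴⁺ (Z = 5) at n = 13:
E_13 = -13.6057 × 5² / 13²
E_13 = -13.6057 × 25 / 169
E_13 = -340.1425 / 169
E_13 = -2.0127 eV

The energy is 25 times more negative than hydrogen at the same n due to the stronger nuclear charge.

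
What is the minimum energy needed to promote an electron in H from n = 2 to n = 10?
3.2654 eV

The energy levels of a hydrogen-like atom are E_n = -13.6057 eV / n².

Energy at n = 2: E_2 = -13.6057 / 2² = -3.4014250 eV
Energy at n = 10: E_10 = -13.6057 / 10² = -0.1360570 eV

The excitation energy is the difference:
ΔE = E_10 - E_2
ΔE = -0.1360570 - (-3.4014250)
ΔE = 3.2654 eV

Since this is positive, energy must be absorbed (photon absorption).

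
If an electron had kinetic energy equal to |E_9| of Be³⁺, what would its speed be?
9.723e+05 m/s (or 0.32% of c)

The binding energy at n = 9 for Be³⁺ is:
E_9 = -13.6057 × 4²/9² = -2.687546 eV
|E_9| = 2.687546 eV

Convert to Joules:
KE = 2.687546 eV × (1.602177 × 10⁻¹⁹ J/eV) = 4.30592e-19 J

Using KE = ½mv²:
v = √(2·KE/m_e)
v = √(2 × 4.30592e-19 J / 9.10938 × 10⁻³¹ kg)
v = 9.723e+05 m/s

This is approximately 0.32% the speed of light.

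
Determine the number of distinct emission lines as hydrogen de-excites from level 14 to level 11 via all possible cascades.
6

The electron can occupy levels n = 11, 12, ..., 14 during de-excitation — that is m = 14 - 11 + 1 = 4 distinct levels.

The number of distinct spectral lines equals the number of ways to choose 2 of these m levels (each pair gives one possible emission transition):

Number of lines = m(m-1)/2 = 4×3/2 = 6

These correspond to all possible transitions between the 4 levels:
14 → 13, 14 → 12, 14 → 11, 13 → 12, 13 → 11, 12 → 11

Each transition produces a photon with a unique energy (and thus wavelength). This count does not depend on Z.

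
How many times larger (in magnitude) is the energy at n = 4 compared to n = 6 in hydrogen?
2.25

Using E_n = -13.6057 Z² / n² eV with Z = 1:

E_4 = -13.6057 / 4² = -13.6057 / 16 = -0.85035625 eV
E_6 = -13.6057 / 6² = -13.6057 / 36 = -0.37793611 eV

The ratio is:
E_4/E_6 = (-0.85035625) / (-0.37793611)
E_4/E_6 = (-13.6057/16) / (-13.6057/36)
E_4/E_6 = 36/16
E_4/E_6 = 2.25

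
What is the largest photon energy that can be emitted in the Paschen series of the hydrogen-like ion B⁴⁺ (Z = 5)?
37.79361 eV

The series limit corresponds to the transition from n = ∞ to n = 3.
This is the highest energy (shortest wavelength) transition in the Paschen series.

E_∞ = 0 eV
E_3 = -13.6057 × 5² / 3² = -37.79361 eV

Energy at series limit:
ΔE = E_∞ - E_3 = 0 - (-37.79361) = 37.79361 eV

This energy equals the ionization energy from the n = 3 state of B⁴⁺.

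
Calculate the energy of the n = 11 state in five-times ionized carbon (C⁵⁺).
-4.04798 eV

For hydrogen-like ions, the energy levels scale with Z²:
E_n = -13.6057 Z² / n² eV

For C⁵⁺ (Z = 6) at n = 11:
E_11 = -13.6057 × 6² / 11²
E_11 = -13.6057 × 36 / 121
E_11 = -489.8052 / 121
E_11 = -4.04798 eV

The energy is 36 times more negative than hydrogen at the same n due to the stronger nuclear charge.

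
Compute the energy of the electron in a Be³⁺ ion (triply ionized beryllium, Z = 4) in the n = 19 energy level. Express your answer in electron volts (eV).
-0.60 eV

The energy levels of a hydrogen-like atom are given by:
E_n = -13.6057 Z² / n² eV  (with Z = 4 for Be³⁺)

For n = 19:
E_19 = -13.6057 × 4² / 19²
E_19 = -13.6057 × 16 / 361
E_19 = -0.60 eV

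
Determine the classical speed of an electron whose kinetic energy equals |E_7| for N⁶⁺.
2.19e+06 m/s (or 0.72974% of c)

The binding energy at n = 7 for N⁶⁺ is:
E_7 = -13.6057 × 7²/7² = -13.6057000 eV
|E_7| = 13.6057000 eV

Convert to Joules:
KE = 13.6057000 eV × (1.602177 × 10⁻¹⁹ J/eV) = 2.1799e-18 J

Using KE = ½mv²:
v = √(2·KE/m_e)
v = √(2 × 2.1799e-18 J / 9.10938 × 10⁻³¹ kg)
v = 2.19e+06 m/s

This is approximately 0.72974% the speed of light.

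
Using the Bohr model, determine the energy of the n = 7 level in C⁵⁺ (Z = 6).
-9.99602 eV

For hydrogen-like ions, the energy levels scale with Z²:
E_n = -13.6057 Z² / n² eV

For C⁵⁺ (Z = 6) at n = 7:
E_7 = -13.6057 × 6² / 7²
E_7 = -13.6057 × 36 / 49
E_7 = -489.8052 / 49
E_7 = -9.99602 eV

The energy is 36 times more negative than hydrogen at the same n due to the stronger nuclear charge.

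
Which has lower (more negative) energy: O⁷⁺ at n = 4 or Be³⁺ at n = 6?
O⁷⁺ at n = 4 (E = -54.42 eV)

Using E_n = -13.6057 Z² / n² eV:

O⁷⁺ (Z = 8) at n = 4:
E = -13.6057 × 8² / 4² = -13.6057 × 64 / 16 = -54.42280 eV

Be³⁺ (Z = 4) at n = 6:
E = -13.6057 × 4² / 6² = -13.6057 × 16 / 36 = -6.04698 eV

Since -54.42280 eV < -6.04698 eV,
O⁷⁺ at n = 4 is more tightly bound (requires more energy to ionize).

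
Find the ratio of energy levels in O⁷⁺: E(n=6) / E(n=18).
9.000000

Using E_n = -13.6057 Z² / n² eV with Z = 8:

E_6 = -13.6057 × 8² / 6² = -870.7648 / 36 = -24.187911111111 eV
E_18 = -13.6057 × 8² / 18² = -870.7648 / 324 = -2.687545679012 eV

The ratio is:
E_6/E_18 = (-24.187911111111) / (-2.687545679012)
E_6/E_18 = (-870.7648/36) / (-870.7648/324)
E_6/E_18 = 324/36
E_6/E_18 = 9.000000
(Note: the Z² factors cancel in the ratio.)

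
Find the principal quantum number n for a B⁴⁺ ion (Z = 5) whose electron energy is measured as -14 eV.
n = 5

The exact energy levels follow E_n = -13.6057 Z² / n² eV with Z = 5.

The measured value (-14 eV) is reported to only 2 significant figures, so we must test candidate n values and see which one matches to that precision.

Candidate energies:
  n = 3:  E = -13.6057 × 5² / 3² = -37.79361 eV
  n = 4:  E = -13.6057 × 5² / 4² = -21.25891 eV
  n = 5:  E = -13.6057 × 5² / 5² = -13.60570 eV  ← matches
  n = 6:  E = -13.6057 × 5² / 6² = -9.44840 eV
  n = 7:  E = -13.6057 × 5² / 7² = -6.94168 eV

Checking against the measurement of -14 eV (2 sig figs), only n = 5 agrees:
E_5 = -13.60570 eV, which rounds to -14 eV ✓

Therefore n = 5.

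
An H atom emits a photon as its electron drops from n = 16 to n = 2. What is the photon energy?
3.348278 eV

The energy levels are E_n = -13.6057 eV / n².

Energy at n = 16: E_16 = -13.6057 / 16² = -0.053147266 eV
Energy at n = 2: E_2 = -13.6057 / 2² = -3.401425000 eV

For emission (electron falling to lower state), the photon energy is:
E_photon = E_16 - E_2 = |-0.053147266 - (-3.401425000)|
E_photon = 3.348278 eV

This energy is carried away by the emitted photon.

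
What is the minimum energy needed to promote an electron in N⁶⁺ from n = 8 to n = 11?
4.90712 eV

The energy levels of a hydrogen-like atom are E_n = -13.6057 Z² eV / n².

Energy at n = 8: E_8 = -13.6057 × 7² / 8² = -10.41686406 eV
Energy at n = 11: E_11 = -13.6057 × 7² / 11² = -5.50974628 eV

The excitation energy is the difference:
ΔE = E_11 - E_8
ΔE = -5.50974628 - (-10.41686406)
ΔE = 4.90712 eV

Since this is positive, energy must be absorbed (photon absorption).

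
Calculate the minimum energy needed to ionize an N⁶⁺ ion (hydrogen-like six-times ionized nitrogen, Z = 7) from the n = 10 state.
6.67 eV

The ionization energy is the energy needed to remove the electron completely (n → ∞).

For a hydrogen-like ion with Z = 7, E_n = -13.6057 Z² / n² eV.

At n = 10: E_10 = -13.6057 × 7² / 10² = -6.66679 eV
At n = ∞: E_∞ = 0 eV

Ionization energy = E_∞ - E_10 = 0 - (-6.66679) = 6.66679 eV
Ionization energy ≈ 6.67 eV

This is also called the binding energy of the electron in state n = 10.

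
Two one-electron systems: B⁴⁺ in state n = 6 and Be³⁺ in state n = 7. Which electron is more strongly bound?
B⁴⁺ at n = 6 (E = -9.45 eV)

Using E_n = -13.6057 Z² / n² eV:

B⁴⁺ (Z = 5) at n = 6:
E = -13.6057 × 5² / 6² = -13.6057 × 25 / 36 = -9.44840 eV

Be³⁺ (Z = 4) at n = 7:
E = -13.6057 × 4² / 7² = -13.6057 × 16 / 49 = -4.44268 eV

Since -9.44840 eV < -4.44268 eV,
B⁴⁺ at n = 6 is more tightly bound (requires more energy to ionize).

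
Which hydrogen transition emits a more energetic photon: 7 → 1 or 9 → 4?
7 → 1

Calculate the energy for each transition:

Transition 7 → 1:
ΔE₁ = |E_1 - E_7| = |-13.6057/1² - (-13.6057/7²)|
ΔE₁ = |-13.605700000 - (-0.277667347)| = 13.328033 eV

Transition 9 → 4:
ΔE₂ = |E_4 - E_9| = |-13.6057/4² - (-13.6057/9²)|
ΔE₂ = |-0.850356250 - (-0.167971605)| = 0.682385 eV

Since 13.328033 eV > 0.682385 eV, the transition 7 → 1 emits the more energetic photon.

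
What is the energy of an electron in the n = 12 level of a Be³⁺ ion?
-1.512 eV

For hydrogen-like ions, the energy levels scale with Z²:
E_n = -13.6057 Z² / n² eV

For Be³⁺ (Z = 4) at n = 12:
E_12 = -13.6057 × 4² / 12²
E_12 = -13.6057 × 16 / 144
E_12 = -217.6912 / 144
E_12 = -1.512 eV

The energy is 16 times more negative than hydrogen at the same n due to the stronger nuclear charge.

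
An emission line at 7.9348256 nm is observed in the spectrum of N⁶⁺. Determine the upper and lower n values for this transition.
n = 8 → n = 2

First, find the photon energy from the wavelength (hc = 1239.84 eV·nm):
E = hc/λ = 1239.84 eV·nm / 7.9348256 nm = 156.25296 eV

The energy levels of N⁶⁺ satisfy E_n = -13.6057 × 7² / n² eV, so an emission n_i → n_f releases
ΔE = 13.6057 × 7² × (1/n_f² − 1/n_i²) eV.

Setting ΔE equal to the photon energy:
1/n_f² − 1/n_i² = 156.25296 / (13.6057 × 7²) = 0.23437500

Since 1/n_i² must be positive, we need 1/n_f² > 0.23437500, i.e. n_f ≤ 2. For each allowed n_f, solve n_i = (1/n_f² − 0.23437500)^(−1/2) and check whether it is a whole number:
  n_f = 1: 1/n_i² = 1.00000000 − 0.23437500 = 0.76562500 → n_i = 1.143  (not an integer) ✗
  n_f = 2: 1/n_i² = 0.25000000 − 0.23437500 = 0.01562500 → n_i = 8.000  → integer, n_i = 8 ✓

Only n_f = 2 gives an integer upper level, n_i = 8.

The transition is from n = 8 to n = 2 (emission).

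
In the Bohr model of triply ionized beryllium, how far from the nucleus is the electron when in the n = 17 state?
3.8233 nm (or 38.2331 Å)

The Bohr radius formula is:
r_n = n² a₀ / Z

where a₀ = 0.0529177 nm is the Bohr radius.

For Be³⁺ (Z = 4) at n = 17:
r_17 = 17² × 0.0529177 nm / 4
r_17 = 289 × 0.0529177 nm / 4
r_17 = 15.29322 nm / 4
r_17 = 3.8233 nm

The electron orbits at approximately 3.8233 nm from the nucleus.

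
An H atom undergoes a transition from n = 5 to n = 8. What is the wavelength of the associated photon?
3738.5236 nm

First, find the transition energy using E_n = -13.6057 / n² eV:
E_5 = -13.6057 / 5² = -0.5442280000 eV
E_8 = -13.6057 / 8² = -0.2125890625 eV

Photon energy: |ΔE| = |E_8 - E_5| = 0.3316389375 eV

Convert to wavelength using E = hc/λ with hc = 1239.84 eV·nm:
λ = hc/E = 1239.84 eV·nm / 0.3316389375 eV
λ = 3738.5236 nm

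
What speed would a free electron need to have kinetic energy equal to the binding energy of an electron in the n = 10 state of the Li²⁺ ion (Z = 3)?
6.56e+05 m/s (or 0.2189% of c)

The binding energy at n = 10 for Li²⁺ is:
E_10 = -13.6057 × 3²/10² = -1.224513 eV
|E_10| = 1.224513 eV

Convert to Joules:
KE = 1.224513 eV × (1.602177 × 10⁻¹⁹ J/eV) = 1.9619e-19 J

Using KE = ½mv²:
v = √(2·KE/m_e)
v = √(2 × 1.9619e-19 J / 9.10938 × 10⁻³¹ kg)
v = 6.56e+05 m/s

This is approximately 0.2189% the speed of light.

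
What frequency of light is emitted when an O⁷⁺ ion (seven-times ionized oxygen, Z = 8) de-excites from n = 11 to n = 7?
2.56e+15 Hz

First, find the transition energy:
E_11 = -13.6057 × 8² / 11² = -7.19640331 eV
E_7 = -13.6057 × 8² / 7² = -17.77071020 eV
|ΔE| = |E_7 - E_11| = 10.57430689 eV

Convert to Joules: E = 10.57430689 eV × (1.602177 × 10⁻¹⁹ J/eV) = 1.6942e-18 J

Using E = hf:
f = E/h = 1.6942e-18 J / (6.62607 × 10⁻³⁴ J·s)
f = 2.56e+15 Hz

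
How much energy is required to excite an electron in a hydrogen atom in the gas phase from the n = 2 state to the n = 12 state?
3.31 eV

The energy levels of a hydrogen-like atom are E_n = -13.6057 eV / n².

Energy at n = 2: E_2 = -13.6057 / 2² = -3.40143 eV
Energy at n = 12: E_12 = -13.6057 / 12² = -0.09448 eV

The excitation energy is the difference:
ΔE = E_12 - E_2
ΔE = -0.09448 - (-3.40143)
ΔE = 3.31 eV

Since this is positive, energy must be absorbed (photon absorption).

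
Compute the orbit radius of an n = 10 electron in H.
5.2918 nm (or 52.9177 Å)

The Bohr radius formula is:
r_n = n² a₀ / Z

where a₀ = 0.0529177 nm is the Bohr radius.

For H (Z = 1) at n = 10:
r_10 = 10² × 0.0529177 nm / 1
r_10 = 100 × 0.0529177 nm / 1
r_10 = 5.29177 nm / 1
r_10 = 5.2918 nm

The electron orbits at approximately 5.2918 nm from the nucleus.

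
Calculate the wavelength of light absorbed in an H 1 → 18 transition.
91.4086 nm

First, find the transition energy using E_n = -13.6057 / n² eV:
E_1 = -13.6057 / 1² = -13.605700 eV
E_18 = -13.6057 / 18² = -0.041993 eV

Photon energy: |ΔE| = |E_18 - E_1| = 13.563707 eV

Convert to wavelength using E = hc/λ with hc = 1239.84 eV·nm:
λ = hc/E = 1239.84 eV·nm / 13.563707 eV
λ = 91.4086 nm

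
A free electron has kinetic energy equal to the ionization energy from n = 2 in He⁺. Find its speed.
2.1877e+06 m/s (or 0.72974% of c)

The binding energy at n = 2 for He⁺ is:
E_2 = -13.6057 × 2²/2² = -13.6057000 eV
|E_2| = 13.6057000 eV

Convert to Joules:
KE = 13.6057000 eV × (1.602177 × 10⁻¹⁹ J/eV) = 2.179874e-18 J

Using KE = ½mv²:
v = √(2·KE/m_e)
v = √(2 × 2.179874e-18 J / 9.10938 × 10⁻³¹ kg)
v = 2.1877e+06 m/s

This is approximately 0.72974% the speed of light.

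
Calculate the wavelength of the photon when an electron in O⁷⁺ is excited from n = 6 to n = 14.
62.792 nm

First, find the transition energy using E_n = -13.6057 Z² / n² eV:
E_6 = -13.6057 × 8² / 6² = -24.18791 eV
E_14 = -13.6057 × 8² / 14² = -4.44268 eV

Photon energy: |ΔE| = |E_14 - E_6| = 19.74523 eV

Convert to wavelength using E = hc/λ with hc = 1239.84 eV·nm:
λ = hc/E = 1239.84 eV·nm / 19.74523 eV
λ = 62.792 nm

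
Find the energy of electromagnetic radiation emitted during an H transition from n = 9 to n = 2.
3.23 eV

The energy levels are E_n = -13.6057 eV / n².

Energy at n = 9: E_9 = -13.6057 / 9² = -0.16797 eV
Energy at n = 2: E_2 = -13.6057 / 2² = -3.40143 eV

For emission (electron falling to lower state), the photon energy is:
E_photon = E_9 - E_2 = |-0.16797 - (-3.40143)|
E_photon = 3.23 eV

This energy is carried away by the emitted photon.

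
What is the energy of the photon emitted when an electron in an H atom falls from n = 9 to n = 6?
0.2100 eV

The energy levels are E_n = -13.6057 eV / n².

Energy at n = 9: E_9 = -13.6057 / 9² = -0.1679716 eV
Energy at n = 6: E_6 = -13.6057 / 6² = -0.3779361 eV

For emission (electron falling to lower state), the photon energy is:
E_photon = E_9 - E_6 = |-0.1679716 - (-0.3779361)|
E_photon = 0.2100 eV

This energy is carried away by the emitted photon.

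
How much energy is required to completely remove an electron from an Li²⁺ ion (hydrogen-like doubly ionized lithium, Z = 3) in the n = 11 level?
1.0120 eV

The ionization energy is the energy needed to remove the electron completely (n → ∞).

For a hydrogen-like ion with Z = 3, E_n = -13.6057 Z² / n² eV.

At n = 11: E_11 = -13.6057 × 3² / 11² = -1.0119942 eV
At n = ∞: E_∞ = 0 eV

Ionization energy = E_∞ - E_11 = 0 - (-1.0119942) = 1.0119942 eV
Ionization energy ≈ 1.0120 eV

This is also called the binding energy of the electron in state n = 11.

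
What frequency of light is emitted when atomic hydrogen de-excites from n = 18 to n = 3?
3.55384e+14 Hz

First, find the transition energy:
E_18 = -13.6057 / 18² = -0.04199290 eV
E_3 = -13.6057 / 3² = -1.51174444 eV
|ΔE| = |E_3 - E_18| = 1.46975154 eV

Convert to Joules: E = 1.46975154 eV × (1.602177 × 10⁻¹⁹ J/eV) = 2.3548021e-19 J

Using E = hf:
f = E/h = 2.3548021e-19 J / (6.62607 × 10⁻³⁴ J·s)
f = 3.55384e+14 Hz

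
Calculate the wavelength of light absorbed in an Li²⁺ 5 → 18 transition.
274.29 nm

First, find the transition energy using E_n = -13.6057 Z² / n² eV:
E_5 = -13.6057 × 3² / 5² = -4.898052 eV
E_18 = -13.6057 × 3² / 18² = -0.377936 eV

Photon energy: |ΔE| = |E_18 - E_5| = 4.520116 eV

Convert to wavelength using E = hc/λ with hc = 1239.84 eV·nm:
λ = hc/E = 1239.84 eV·nm / 4.520116 eV
λ = 274.29 nm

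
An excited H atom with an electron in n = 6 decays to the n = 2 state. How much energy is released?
3.0235 eV

The energy levels are E_n = -13.6057 eV / n².

Energy at n = 6: E_6 = -13.6057 / 6² = -0.3779361 eV
Energy at n = 2: E_2 = -13.6057 / 2² = -3.4014250 eV

For emission (electron falling to lower state), the photon energy is:
E_photon = E_6 - E_2 = |-0.3779361 - (-3.4014250)|
E_photon = 3.0235 eV

This energy is carried away by the emitted photon.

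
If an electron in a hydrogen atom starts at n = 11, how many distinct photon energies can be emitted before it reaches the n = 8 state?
6

The electron can occupy levels n = 8, 9, ..., 11 during de-excitation — that is m = 11 - 8 + 1 = 4 distinct levels.

The number of distinct spectral lines equals the number of ways to choose 2 of these m levels (each pair gives one possible emission transition):

Number of lines = m(m-1)/2 = 4×3/2 = 6

These correspond to all possible transitions between the 4 levels:
11 → 10, 11 → 9, 11 → 8, 10 → 9, 10 → 8, 9 → 8

Each transition produces a photon with a unique energy (and thus wavelength). This count does not depend on Z.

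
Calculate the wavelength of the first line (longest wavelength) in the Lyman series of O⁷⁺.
1.898469 nm

The longest wavelength corresponds to the smallest energy transition in the series.
The Lyman series has all transitions ending at n_f = 1.

For O⁷⁺ (Z = 8), the first line (α-line) is the jump from n = 2 to n = 1:
E_2 = -13.6057 × 8² / 2² = -217.69120000 eV
E_1 = -13.6057 × 8² / 1² = -870.76480000 eV
ΔE = E_2 - E_1 = 653.07360000 eV

λ = hc/E = 1239.84 eV·nm / 653.07360000 eV
λ = 1.898469 nm

This is the α-line of the Lyman series in O⁷⁺.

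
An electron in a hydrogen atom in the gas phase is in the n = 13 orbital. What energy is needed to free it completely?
0.081 eV

The ionization energy is the energy needed to remove the electron completely (n → ∞).

For hydrogen, E_n = -13.6057 eV / n².

At n = 13: E_13 = -13.6057 / 13² = -0.080507 eV
At n = ∞: E_∞ = 0 eV

Ionization energy = E_∞ - E_13 = 0 - (-0.080507) = 0.080507 eV
Ionization energy ≈ 0.081 eV

This is also called the binding energy of the electron in state n = 13.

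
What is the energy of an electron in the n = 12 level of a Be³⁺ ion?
-1.51174 eV

For hydrogen-like ions, the energy levels scale with Z²:
E_n = -13.6057 Z² / n² eV

For Be³⁺ (Z = 4) at n = 12:
E_12 = -13.6057 × 4² / 12²
E_12 = -13.6057 × 16 / 144
E_12 = -217.6912 / 144
E_12 = -1.51174 eV

The energy is 16 times more negative than hydrogen at the same n due to the stronger nuclear charge.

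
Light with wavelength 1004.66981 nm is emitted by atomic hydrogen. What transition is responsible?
n = 7 → n = 3

First, find the photon energy from the wavelength (hc = 1239.84 eV·nm):
E = hc/λ = 1239.84 eV·nm / 1004.66981 nm = 1.2340771 eV

The energy levels of hydrogen satisfy E_n = -13.6057 / n² eV, so an emission n_i → n_f releases
ΔE = 13.6057 × (1/n_f² − 1/n_i²) eV.

Setting ΔE equal to the photon energy:
1/n_f² − 1/n_i² = 1.2340771 / 13.6057 = 0.090702948

Since 1/n_i² must be positive, we need 1/n_f² > 0.090702948, i.e. n_f ≤ 3. For each allowed n_f, solve n_i = (1/n_f² − 0.090702948)^(−1/2) and check whether it is a whole number:
  n_f = 1: 1/n_i² = 1.000000000 − 0.090702948 = 0.909297052 → n_i = 1.049  (not an integer) ✗
  n_f = 2: 1/n_i² = 0.250000000 − 0.090702948 = 0.159297052 → n_i = 2.506  (not an integer) ✗
  n_f = 3: 1/n_i² = 0.111111111 − 0.090702948 = 0.020408163 → n_i = 7.000  → integer, n_i = 7 ✓

Only n_f = 3 gives an integer upper level, n_i = 7.

The transition is from n = 7 to n = 3 (emission).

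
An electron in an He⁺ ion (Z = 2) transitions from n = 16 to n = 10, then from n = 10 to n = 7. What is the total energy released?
0.8981 eV

The energy levels of He⁺ are E_n = -13.6057 × 2² / n² eV.

First transition (16 → 10):
ΔE₁ = |E_10 - E_16|
ΔE₁ = |-0.5442280000 - (-0.2125890625)| = 0.3316389 eV

Second transition (10 → 7):
ΔE₂ = |E_7 - E_10|
ΔE₂ = |-1.1106693878 - (-0.5442280000)| = 0.5664414 eV

Total energy released:
E_total = ΔE₁ + ΔE₂ = 0.3316389 + 0.5664414 = 0.8981 eV

Note: This equals the direct transition 16 → 7: 0.8981 eV ✓
Energy is conserved regardless of the path taken.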